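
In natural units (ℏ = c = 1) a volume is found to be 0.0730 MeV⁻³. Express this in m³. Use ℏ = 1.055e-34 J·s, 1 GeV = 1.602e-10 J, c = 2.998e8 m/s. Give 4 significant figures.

Volume is [L]³ = [E]⁻³·(ℏc)³.
1 GeV⁻³ → (ℏc)³ × (1 GeV in J)⁻³ = 7.696e-48 m³.
Convert the energy scale: 0.0730 MeV⁻³ = 7.30e7 GeV⁻³.
Result: 7.30e7 × 7.696e-48 = 5.618e-40 m³.

5.618e-40 m³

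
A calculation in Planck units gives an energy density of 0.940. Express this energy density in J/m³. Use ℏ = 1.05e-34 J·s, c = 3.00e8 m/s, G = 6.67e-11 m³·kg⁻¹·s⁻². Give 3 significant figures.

One Planck energy density: u_P = c⁷/(ℏG²) = 4.68e113 J/m³.
0.940 × 4.68e113 J/m³ = 4.40e113 J/m³

4.40e113 J/m³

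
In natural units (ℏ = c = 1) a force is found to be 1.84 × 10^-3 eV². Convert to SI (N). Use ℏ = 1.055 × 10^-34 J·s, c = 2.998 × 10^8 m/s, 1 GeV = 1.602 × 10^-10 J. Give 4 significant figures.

1.493 × 10^-15 N

Force is [E]/[L] = [E]²/(ℏc); restore (ℏc)⁻¹.
1 GeV² → 1/(ℏc) × (1 GeV in J)² = 8.114 × 10^5 N.
Convert the energy scale: 1.84 × 10^-3 eV² = 1.84 × 10^-21 GeV².
Result: 1.84 × 10^-21 × 8.114 × 10^5 = 1.493 × 10^-15 N.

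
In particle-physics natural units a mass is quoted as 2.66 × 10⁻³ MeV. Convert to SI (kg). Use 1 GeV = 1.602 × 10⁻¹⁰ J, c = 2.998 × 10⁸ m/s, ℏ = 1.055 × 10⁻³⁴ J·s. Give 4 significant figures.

4.741 × 10⁻³³ kg

Mass is [E]/c²; divide by c².
1 GeV → 1/c² × (1 GeV in J) = 1.782 × 10⁻²⁷ kg.
Convert the energy scale: 2.66 × 10⁻³ MeV = 2.66 × 10⁻⁶ GeV.
Result: 2.66 × 10⁻⁶ × 1.782 × 10⁻²⁷ = 4.741 × 10⁻³³ kg.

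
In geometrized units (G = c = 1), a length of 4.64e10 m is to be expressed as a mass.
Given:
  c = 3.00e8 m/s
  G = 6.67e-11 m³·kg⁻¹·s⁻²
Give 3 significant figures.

6.26e37 kg

Length → mass via c²/G.
4.64e10 m × (c²/G) = 6.26e37 kg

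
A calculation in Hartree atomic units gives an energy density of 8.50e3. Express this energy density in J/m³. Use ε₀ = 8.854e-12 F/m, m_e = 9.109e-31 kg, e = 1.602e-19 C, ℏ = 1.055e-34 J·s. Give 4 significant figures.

One atomic unit of energy density: u_au = E_h/a₀³ = m_e⁴e¹⁰/((4πε₀)⁵ℏ⁸) = 2.929e13 J/m³.
8.50e3 × 2.929e13 J/m³ = 2.490e17 J/m³

2.490e17 J/m³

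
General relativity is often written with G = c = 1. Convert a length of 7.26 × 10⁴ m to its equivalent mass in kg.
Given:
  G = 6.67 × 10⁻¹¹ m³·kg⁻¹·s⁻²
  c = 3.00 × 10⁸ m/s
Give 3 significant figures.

Length → mass via c²/G.
7.26 × 10⁴ m × (c²/G) = 9.80 × 10³¹ kg

9.80 × 10³¹ kg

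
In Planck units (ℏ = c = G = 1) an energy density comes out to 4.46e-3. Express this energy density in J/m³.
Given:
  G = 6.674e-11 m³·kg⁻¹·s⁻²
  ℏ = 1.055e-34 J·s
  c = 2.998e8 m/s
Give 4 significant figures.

One Planck energy density: u_P = c⁷/(ℏG²) = 4.632e113 J/m³.
4.46e-3 × 4.632e113 J/m³ = 2.066e111 J/m³

2.066e111 J/m³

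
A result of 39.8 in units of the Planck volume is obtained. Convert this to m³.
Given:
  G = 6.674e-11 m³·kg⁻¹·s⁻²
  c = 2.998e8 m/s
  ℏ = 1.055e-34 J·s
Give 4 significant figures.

1.681e-103 m³

One Planck volume: V_P = (ℏG/c³)^(3/2) = 4.224e-105 m³.
39.8 × 4.224e-105 m³ = 1.681e-103 m³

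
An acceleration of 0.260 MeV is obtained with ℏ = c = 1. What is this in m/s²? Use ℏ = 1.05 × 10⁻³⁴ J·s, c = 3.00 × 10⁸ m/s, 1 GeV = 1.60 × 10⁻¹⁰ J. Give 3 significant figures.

Acceleration is [L]/[T]² = c·[E]/ℏ.
1 GeV → c/ℏ × (1 GeV in J) = 4.57 × 10³² m/s².
Convert the energy scale: 0.260 MeV = 2.60 × 10⁻⁴ GeV.
Result: 2.60 × 10⁻⁴ × 4.57 × 10³² = 1.19 × 10²⁹ m/s².

1.19 × 10²⁹ m/s²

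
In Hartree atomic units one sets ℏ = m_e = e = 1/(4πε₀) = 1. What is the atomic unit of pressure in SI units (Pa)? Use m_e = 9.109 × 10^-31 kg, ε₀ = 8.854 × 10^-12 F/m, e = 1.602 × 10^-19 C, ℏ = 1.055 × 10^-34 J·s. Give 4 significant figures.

2.929 × 10^13 Pa

P_au = E_h/a₀³ = m_e⁴e¹⁰/((4πε₀)⁵ℏ⁸)
E_h = 4.354 × 10^-18 J
a₀ = 5.297 × 10^-11 m
E_h/a₀³ = 2.929 × 10^13 Pa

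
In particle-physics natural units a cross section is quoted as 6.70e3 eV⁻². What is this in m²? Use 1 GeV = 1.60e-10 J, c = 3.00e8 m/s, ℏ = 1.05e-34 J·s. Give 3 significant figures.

Area is [L]² = [E]⁻²·(ℏc)²; restore (ℏc)².
1 GeV⁻² → (ℏc)² × (1 GeV in J)⁻² = 3.88e-32 m².
Convert the energy scale: 6.70e3 eV⁻² = 6.70e21 GeV⁻².
Result: 6.70e21 × 3.88e-32 = 2.60e-10 m².

2.60e-10 m²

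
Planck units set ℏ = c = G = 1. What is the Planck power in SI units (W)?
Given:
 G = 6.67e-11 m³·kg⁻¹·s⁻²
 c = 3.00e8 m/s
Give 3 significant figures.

Dimensional analysis gives P_P = c⁵/G.
  = 2.43e42 / 6.67e-11
  = 3.64e52 W

3.64e52 W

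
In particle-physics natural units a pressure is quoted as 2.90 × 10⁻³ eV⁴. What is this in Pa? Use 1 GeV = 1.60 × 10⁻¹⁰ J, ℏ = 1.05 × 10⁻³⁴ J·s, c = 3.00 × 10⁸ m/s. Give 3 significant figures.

0.0608 Pa

Pressure is [E]/[L]³ = [E]⁴/(ℏc)³.
1 GeV⁴ → 1/(ℏc)³ × (1 GeV in J)⁴ = 2.10 × 10³⁷ Pa.
Convert the energy scale: 2.90 × 10⁻³ eV⁴ = 2.90 × 10⁻³⁹ GeV⁴.
Result: 2.90 × 10⁻³⁹ × 2.10 × 10³⁷ = 0.0608 Pa.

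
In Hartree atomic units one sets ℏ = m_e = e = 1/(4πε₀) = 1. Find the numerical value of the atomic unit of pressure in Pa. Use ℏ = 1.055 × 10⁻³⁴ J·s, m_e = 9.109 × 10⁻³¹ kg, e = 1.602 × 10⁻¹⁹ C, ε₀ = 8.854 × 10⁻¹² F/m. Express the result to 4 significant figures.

2.929 × 10¹³ Pa

P_au = E_h/a₀³ = m_e⁴e¹⁰/((4πε₀)⁵ℏ⁸)
E_h = 4.354 × 10⁻¹⁸ J
a₀ = 5.297 × 10⁻¹¹ m
E_h/a₀³ = 2.929 × 10¹³ Pa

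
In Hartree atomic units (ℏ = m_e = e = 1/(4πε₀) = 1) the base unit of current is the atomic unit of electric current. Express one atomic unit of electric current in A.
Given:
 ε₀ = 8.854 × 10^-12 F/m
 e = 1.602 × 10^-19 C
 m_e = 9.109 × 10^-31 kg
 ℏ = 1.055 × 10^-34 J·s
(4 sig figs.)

I_au = e E_h/ℏ = m_e e⁵/((4πε₀)²ℏ³)
E_h = 4.354 × 10^-18 J
e·E_h/ℏ = 6.612 × 10^-3 A

6.612 × 10^-3 A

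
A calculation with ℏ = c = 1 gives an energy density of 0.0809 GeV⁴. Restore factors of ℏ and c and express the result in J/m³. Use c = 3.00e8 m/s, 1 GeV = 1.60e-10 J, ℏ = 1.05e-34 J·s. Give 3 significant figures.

1.70e36 J/m³

[E]/[L]³ = [E]⁴/(ℏc)³; restore (ℏc)⁻³.
1 GeV⁴ → 1/(ℏc)³ × (1 GeV in J)⁴ = 2.10e37 J/m³.
Result: 0.0809 × 2.10e37 = 1.70e36 J/m³.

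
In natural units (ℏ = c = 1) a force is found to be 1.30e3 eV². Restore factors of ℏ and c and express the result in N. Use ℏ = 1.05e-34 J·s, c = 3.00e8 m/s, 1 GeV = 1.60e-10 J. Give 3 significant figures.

1.06e-9 N

Force is [E]/[L] = [E]²/(ℏc); restore (ℏc)⁻¹.
1 GeV² → 1/(ℏc) × (1 GeV in J)² = 8.13e5 N.
Convert the energy scale: 1.30e3 eV² = 1.30e-15 GeV².
Result: 1.30e-15 × 8.13e5 = 1.06e-9 N.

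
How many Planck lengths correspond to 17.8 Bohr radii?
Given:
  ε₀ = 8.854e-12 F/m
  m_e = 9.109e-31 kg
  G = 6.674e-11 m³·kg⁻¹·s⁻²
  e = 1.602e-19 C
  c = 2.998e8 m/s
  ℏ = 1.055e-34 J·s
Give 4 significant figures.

Bohr radius: a₀ = 4πε₀ℏ²/(m_e e²) = 5.297e-11 m
Planck length: ℓ_P = √(ℏG/c³) = 1.616e-35 m
17.8 × 5.297e-11 / 1.616e-35 = 5.833e25

5.833e25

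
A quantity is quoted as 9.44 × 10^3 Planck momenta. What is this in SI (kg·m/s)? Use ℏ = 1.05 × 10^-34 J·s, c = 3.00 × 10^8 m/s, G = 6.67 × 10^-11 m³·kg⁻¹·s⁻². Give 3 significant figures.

One Planck momentum: p_P = √(ℏc³/G) = 6.52 kg·m/s.
9.44 × 10^3 × 6.52 kg·m/s = 6.15 × 10^4 kg·m/s

6.15 × 10^4 kg·m/s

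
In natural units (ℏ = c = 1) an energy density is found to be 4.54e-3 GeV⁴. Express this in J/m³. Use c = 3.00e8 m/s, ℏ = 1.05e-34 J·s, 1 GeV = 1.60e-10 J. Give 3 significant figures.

[E]/[L]³ = [E]⁴/(ℏc)³; restore (ℏc)⁻³.
1 GeV⁴ → 1/(ℏc)³ × (1 GeV in J)⁴ = 2.10e37 J/m³.
Result: 4.54e-3 × 2.10e37 = 9.52e34 J/m³.

9.52e34 J/m³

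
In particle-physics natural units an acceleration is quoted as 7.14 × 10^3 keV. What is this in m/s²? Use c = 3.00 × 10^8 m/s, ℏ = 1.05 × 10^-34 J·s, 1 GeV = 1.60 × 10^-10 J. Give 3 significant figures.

3.26 × 10^30 m/s²

Acceleration is [L]/[T]² = c·[E]/ℏ.
1 GeV → c/ℏ × (1 GeV in J) = 4.57 × 10^32 m/s².
Convert the energy scale: 7.14 × 10^3 keV = 7.14 × 10^-3 GeV.
Result: 7.14 × 10^-3 × 4.57 × 10^32 = 3.26 × 10^30 m/s².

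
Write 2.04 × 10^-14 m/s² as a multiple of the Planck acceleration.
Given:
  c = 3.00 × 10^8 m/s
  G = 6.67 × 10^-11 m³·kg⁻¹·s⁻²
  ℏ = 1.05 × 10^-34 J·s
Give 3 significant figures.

3.65 × 10^-66

Planck acceleration: a_P = √(c⁷/(ℏG)) = 5.59 × 10^51 m/s².
2.04 × 10^-14 / 5.59 × 10^51 = 3.65 × 10^-66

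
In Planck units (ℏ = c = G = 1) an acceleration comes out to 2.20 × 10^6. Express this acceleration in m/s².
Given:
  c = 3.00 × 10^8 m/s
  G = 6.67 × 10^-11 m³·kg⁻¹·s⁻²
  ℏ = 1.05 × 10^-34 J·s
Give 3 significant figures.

1.23 × 10^58 m/s²

One Planck acceleration: a_P = √(c⁷/(ℏG)) = 5.59 × 10^51 m/s².
2.20 × 10^6 × 5.59 × 10^51 m/s² = 1.23 × 10^58 m/s²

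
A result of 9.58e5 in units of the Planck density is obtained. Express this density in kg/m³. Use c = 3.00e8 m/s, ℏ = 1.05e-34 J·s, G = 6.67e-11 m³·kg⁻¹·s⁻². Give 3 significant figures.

One Planck density: ρ_P = c⁵/(ℏG²) = 5.20e96 kg/m³.
9.58e5 × 5.20e96 kg/m³ = 4.98e102 kg/m³

4.98e102 kg/m³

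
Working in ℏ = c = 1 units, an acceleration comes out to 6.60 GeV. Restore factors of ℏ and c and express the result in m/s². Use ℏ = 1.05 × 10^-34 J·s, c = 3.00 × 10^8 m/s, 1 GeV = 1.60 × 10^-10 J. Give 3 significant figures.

Acceleration is [L]/[T]² = c·[E]/ℏ.
1 GeV → c/ℏ × (1 GeV in J) = 4.57 × 10^32 m/s².
Result: 6.60 × 4.57 × 10^32 = 3.02 × 10^33 m/s².

3.02 × 10^33 m/s²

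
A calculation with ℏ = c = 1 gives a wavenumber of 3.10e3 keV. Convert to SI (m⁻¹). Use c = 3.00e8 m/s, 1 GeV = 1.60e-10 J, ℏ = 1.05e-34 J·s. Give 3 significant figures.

Inverse length is [E]/(ℏc).
1 GeV → 1/(ℏc) × (1 GeV in J) = 5.08e15 m⁻¹.
Convert the energy scale: 3.10e3 keV = 3.10e-3 GeV.
Result: 3.10e-3 × 5.08e15 = 1.57e13 m⁻¹.

1.57e13 m⁻¹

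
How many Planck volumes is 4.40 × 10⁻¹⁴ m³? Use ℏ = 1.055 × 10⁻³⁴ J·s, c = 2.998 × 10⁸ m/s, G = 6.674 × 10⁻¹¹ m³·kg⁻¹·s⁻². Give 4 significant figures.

1.042 × 10⁹¹

Planck volume: V_P = (ℏG/c³)^(3/2) = 4.224 × 10⁻¹⁰⁵ m³.
4.40 × 10⁻¹⁴ / 4.224 × 10⁻¹⁰⁵ = 1.042 × 10⁹¹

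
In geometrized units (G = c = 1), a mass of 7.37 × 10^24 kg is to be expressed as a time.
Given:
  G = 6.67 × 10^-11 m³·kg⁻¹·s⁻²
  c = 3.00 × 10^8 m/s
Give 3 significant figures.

1.82 × 10^-11 s

Mass → time via G/c³.
7.37 × 10^24 kg × (G/c³) = 1.82 × 10^-11 s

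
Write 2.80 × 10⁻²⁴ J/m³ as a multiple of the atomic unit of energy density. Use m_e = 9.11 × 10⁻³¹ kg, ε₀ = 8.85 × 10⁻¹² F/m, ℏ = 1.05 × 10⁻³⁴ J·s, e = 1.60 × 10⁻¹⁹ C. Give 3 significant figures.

atomic unit of energy density: u_au = E_h/a₀³ = m_e⁴e¹⁰/((4πε₀)⁵ℏ⁸) = 3.01 × 10¹³ J/m³.
2.80 × 10⁻²⁴ / 3.01 × 10¹³ = 9.29 × 10⁻³⁸

9.29 × 10⁻³⁸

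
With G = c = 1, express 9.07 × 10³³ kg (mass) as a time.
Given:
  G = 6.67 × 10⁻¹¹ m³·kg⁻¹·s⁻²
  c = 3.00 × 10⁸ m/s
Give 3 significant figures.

Mass → time via G/c³.
9.07 × 10³³ kg × (G/c³) = 0.0224 s

0.0224 s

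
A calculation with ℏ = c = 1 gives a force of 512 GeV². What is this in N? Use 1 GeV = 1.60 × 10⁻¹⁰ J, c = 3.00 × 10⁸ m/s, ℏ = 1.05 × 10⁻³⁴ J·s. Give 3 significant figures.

4.16 × 10⁸ N

Force is [E]/[L] = [E]²/(ℏc); restore (ℏc)⁻¹.
1 GeV² → 1/(ℏc) × (1 GeV in J)² = 8.13 × 10⁵ N.
Result: 512 × 8.13 × 10⁵ = 4.16 × 10⁸ N.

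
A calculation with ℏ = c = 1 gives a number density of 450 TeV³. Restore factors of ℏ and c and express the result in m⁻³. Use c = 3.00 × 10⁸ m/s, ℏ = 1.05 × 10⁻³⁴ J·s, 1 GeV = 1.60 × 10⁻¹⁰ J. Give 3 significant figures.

5.90 × 10⁵⁸ m⁻³

Number density is [L]⁻³ = [E]³/(ℏc)³.
1 GeV³ → 1/(ℏc)³ × (1 GeV in J)³ = 1.31 × 10⁴⁷ m⁻³.
Convert the energy scale: 450 TeV³ = 4.50 × 10¹¹ GeV³.
Result: 4.50 × 10¹¹ × 1.31 × 10⁴⁷ = 5.90 × 10⁵⁸ m⁻³.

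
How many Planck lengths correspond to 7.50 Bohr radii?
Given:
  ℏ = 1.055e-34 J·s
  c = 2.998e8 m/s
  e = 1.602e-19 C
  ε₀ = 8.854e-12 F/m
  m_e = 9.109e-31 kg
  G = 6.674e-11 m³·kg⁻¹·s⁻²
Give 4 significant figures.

Bohr radius: a₀ = 4πε₀ℏ²/(m_e e²) = 5.297e-11 m
Planck length: ℓ_P = √(ℏG/c³) = 1.616e-35 m
7.50 × 5.297e-11 / 1.616e-35 = 2.458e25

2.458e25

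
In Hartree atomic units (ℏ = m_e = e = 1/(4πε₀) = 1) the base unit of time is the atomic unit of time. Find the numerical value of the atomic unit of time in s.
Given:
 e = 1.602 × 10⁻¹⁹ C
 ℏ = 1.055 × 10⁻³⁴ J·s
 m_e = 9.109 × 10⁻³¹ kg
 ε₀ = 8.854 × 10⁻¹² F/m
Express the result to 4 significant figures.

τ_au = (4πε₀)²ℏ³/(m_e e⁴)
E_h = 4.354 × 10⁻¹⁸ J
ℏ/E_h = 2.423 × 10⁻¹⁷ s

2.423 × 10⁻¹⁷ s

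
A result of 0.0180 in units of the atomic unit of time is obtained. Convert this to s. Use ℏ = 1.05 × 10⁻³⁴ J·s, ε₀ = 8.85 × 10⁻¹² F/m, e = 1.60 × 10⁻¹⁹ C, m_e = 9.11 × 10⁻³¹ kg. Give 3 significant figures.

One atomic unit of time: τ_au = (4πε₀)²ℏ³/(m_e e⁴) = 2.40 × 10⁻¹⁷ s.
0.0180 × 2.40 × 10⁻¹⁷ s = 4.32 × 10⁻¹⁹ s

4.32 × 10⁻¹⁹ s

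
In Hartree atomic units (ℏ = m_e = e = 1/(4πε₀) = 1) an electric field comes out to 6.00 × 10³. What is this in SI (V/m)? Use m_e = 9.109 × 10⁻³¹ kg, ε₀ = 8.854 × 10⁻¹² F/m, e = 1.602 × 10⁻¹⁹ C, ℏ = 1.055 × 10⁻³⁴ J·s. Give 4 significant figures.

3.079 × 10¹⁵ V/m

One atomic unit of electric field: E_au = E_h/(e a₀) = m_e²e⁵/((4πε₀)³ℏ⁴) = 5.131 × 10¹¹ V/m.
6.00 × 10³ × 5.131 × 10¹¹ V/m = 3.079 × 10¹⁵ V/m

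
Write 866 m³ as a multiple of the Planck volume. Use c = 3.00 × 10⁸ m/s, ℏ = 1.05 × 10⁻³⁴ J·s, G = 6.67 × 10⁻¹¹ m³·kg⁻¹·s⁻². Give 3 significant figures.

Planck volume: V_P = (ℏG/c³)^(3/2) = 4.18 × 10⁻¹⁰⁵ m³.
866 / 4.18 × 10⁻¹⁰⁵ = 2.07 × 10¹⁰⁷

2.07 × 10¹⁰⁷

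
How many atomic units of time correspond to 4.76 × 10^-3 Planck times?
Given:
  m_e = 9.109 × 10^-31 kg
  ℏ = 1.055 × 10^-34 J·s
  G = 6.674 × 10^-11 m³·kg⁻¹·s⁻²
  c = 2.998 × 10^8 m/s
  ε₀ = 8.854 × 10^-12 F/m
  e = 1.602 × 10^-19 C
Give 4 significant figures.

Planck time: t_P = √(ℏG/c⁵) = 5.392 × 10^-44 s
atomic unit of time: τ_au = (4πε₀)²ℏ³/(m_e e⁴) = 2.423 × 10^-17 s
4.76 × 10^-3 × 5.392 × 10^-44 / 2.423 × 10^-17 = 1.059 × 10^-29

1.059 × 10^-29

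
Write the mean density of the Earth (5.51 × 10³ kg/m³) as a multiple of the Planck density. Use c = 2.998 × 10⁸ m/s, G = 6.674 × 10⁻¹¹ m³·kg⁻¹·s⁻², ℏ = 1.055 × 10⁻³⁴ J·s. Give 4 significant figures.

1.069 × 10⁻⁹³

Planck density: ρ_P = c⁵/(ℏG²) = 5.154 × 10⁹⁶ kg/m³.
5.51 × 10³ / 5.154 × 10⁹⁶ = 1.069 × 10⁻⁹³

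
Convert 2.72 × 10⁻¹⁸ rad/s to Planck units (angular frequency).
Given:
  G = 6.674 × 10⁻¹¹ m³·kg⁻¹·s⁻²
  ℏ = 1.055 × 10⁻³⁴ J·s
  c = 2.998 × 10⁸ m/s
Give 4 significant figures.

1.467 × 10⁻⁶¹

Planck angular frequency: ω_P = √(c⁵/(ℏG)) = 1.855 × 10⁴³ rad/s.
2.72 × 10⁻¹⁸ / 1.855 × 10⁴³ = 1.467 × 10⁻⁶¹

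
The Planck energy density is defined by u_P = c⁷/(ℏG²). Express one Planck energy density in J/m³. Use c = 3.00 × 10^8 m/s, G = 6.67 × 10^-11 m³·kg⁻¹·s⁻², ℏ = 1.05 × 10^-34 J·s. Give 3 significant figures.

4.68 × 10^113 J/m³

u_P = c⁷/(ℏG²)
  = 2.19 × 10^59 / 4.67 × 10^-55
  = 4.68 × 10^113 J/m³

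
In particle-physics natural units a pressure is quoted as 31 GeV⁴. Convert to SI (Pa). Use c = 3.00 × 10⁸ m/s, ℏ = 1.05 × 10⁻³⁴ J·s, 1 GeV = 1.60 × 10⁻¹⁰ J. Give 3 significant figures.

Pressure is [E]/[L]³ = [E]⁴/(ℏc)³.
1 GeV⁴ → 1/(ℏc)³ × (1 GeV in J)⁴ = 2.10 × 10³⁷ Pa.
Result: 31 × 2.10 × 10³⁷ = 6.50 × 10³⁸ Pa.

6.50 × 10³⁸ Pa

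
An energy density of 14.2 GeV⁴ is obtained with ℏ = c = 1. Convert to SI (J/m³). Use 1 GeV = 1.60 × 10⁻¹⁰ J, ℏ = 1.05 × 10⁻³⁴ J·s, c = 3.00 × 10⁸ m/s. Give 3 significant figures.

2.98 × 10³⁸ J/m³

[E]/[L]³ = [E]⁴/(ℏc)³; restore (ℏc)⁻³.
1 GeV⁴ → 1/(ℏc)³ × (1 GeV in J)⁴ = 2.10 × 10³⁷ J/m³.
Result: 14.2 × 2.10 × 10³⁷ = 2.98 × 10³⁸ J/m³.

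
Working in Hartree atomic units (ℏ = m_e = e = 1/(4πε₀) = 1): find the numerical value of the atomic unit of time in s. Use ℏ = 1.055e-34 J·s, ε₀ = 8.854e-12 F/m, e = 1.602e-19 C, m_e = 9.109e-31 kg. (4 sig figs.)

Dimensional analysis gives τ_au = (4πε₀)²ℏ³/(m_e e⁴).
E_h = 4.354e-18 J
ℏ/E_h = 2.423e-17 s

2.423e-17 s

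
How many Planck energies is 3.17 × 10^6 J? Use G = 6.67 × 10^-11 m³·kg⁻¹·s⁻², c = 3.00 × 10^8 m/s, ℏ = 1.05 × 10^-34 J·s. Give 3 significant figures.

1.62 × 10^-3

Planck energy: E_P = √(ℏc⁵/G) = 1.96 × 10^9 J.
3.17 × 10^6 / 1.96 × 10^9 = 1.62 × 10^-3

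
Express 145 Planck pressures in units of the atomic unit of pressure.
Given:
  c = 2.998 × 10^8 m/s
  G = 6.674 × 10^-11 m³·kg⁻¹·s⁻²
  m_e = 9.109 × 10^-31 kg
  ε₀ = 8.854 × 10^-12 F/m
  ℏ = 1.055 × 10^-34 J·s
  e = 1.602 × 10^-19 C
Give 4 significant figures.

Planck pressure: p_P = c⁷/(ℏG²) = 4.632 × 10^113 Pa
atomic unit of pressure: P_au = E_h/a₀³ = m_e⁴e¹⁰/((4πε₀)⁵ℏ⁸) = 2.929 × 10^13 Pa
145 × 4.632 × 10^113 / 2.929 × 10^13 = 2.293 × 10^102

2.293 × 10^102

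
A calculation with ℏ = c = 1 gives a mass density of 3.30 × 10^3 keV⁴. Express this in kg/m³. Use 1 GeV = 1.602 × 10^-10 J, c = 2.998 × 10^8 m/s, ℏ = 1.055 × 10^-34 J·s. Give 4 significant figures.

0.7643 kg/m³

Mass density is [E]/(c²[L]³) = [E]⁴/(ℏ³c⁵).
1 GeV⁴ → 1/(ℏ³c⁵) × (1 GeV in J)⁴ = 2.316 × 10^20 kg/m³.
Convert the energy scale: 3.30 × 10^3 keV⁴ = 3.30 × 10^-21 GeV⁴.
Result: 3.30 × 10^-21 × 2.316 × 10^20 = 0.7643 kg/m³.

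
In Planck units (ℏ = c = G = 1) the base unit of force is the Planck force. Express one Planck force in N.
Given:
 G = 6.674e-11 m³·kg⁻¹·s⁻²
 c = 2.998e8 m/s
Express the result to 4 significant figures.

1.210e44 N

F_P = c⁴/G
  = 8.078e33 / 6.674e-11
  = 1.210e44 N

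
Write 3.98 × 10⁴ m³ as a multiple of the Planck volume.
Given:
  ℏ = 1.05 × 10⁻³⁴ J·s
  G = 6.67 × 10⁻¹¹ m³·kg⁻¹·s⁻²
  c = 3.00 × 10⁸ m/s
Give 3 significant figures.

9.53 × 10¹⁰⁸

Planck volume: V_P = (ℏG/c³)^(3/2) = 4.18 × 10⁻¹⁰⁵ m³.
3.98 × 10⁴ / 4.18 × 10⁻¹⁰⁵ = 9.53 × 10¹⁰⁸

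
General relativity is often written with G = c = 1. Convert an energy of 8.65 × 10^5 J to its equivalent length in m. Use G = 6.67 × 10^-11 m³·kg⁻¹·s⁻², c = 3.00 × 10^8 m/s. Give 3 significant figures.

7.12 × 10^-39 m

Energy → length via G/c⁴.
8.65 × 10^5 J × (G/c⁴) = 7.12 × 10^-39 m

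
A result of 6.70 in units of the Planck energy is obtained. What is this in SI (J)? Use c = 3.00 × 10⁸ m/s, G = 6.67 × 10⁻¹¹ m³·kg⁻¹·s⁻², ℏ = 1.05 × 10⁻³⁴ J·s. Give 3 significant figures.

1.31 × 10¹⁰ J

One Planck energy: E_P = √(ℏc⁵/G) = 1.96 × 10⁹ J.
6.70 × 1.96 × 10⁹ J = 1.31 × 10¹⁰ J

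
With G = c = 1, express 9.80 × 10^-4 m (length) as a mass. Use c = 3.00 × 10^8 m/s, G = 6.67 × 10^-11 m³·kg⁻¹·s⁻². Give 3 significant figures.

Length → mass via c²/G.
9.80 × 10^-4 m × (c²/G) = 1.32 × 10^24 kg

1.32 × 10^24 kg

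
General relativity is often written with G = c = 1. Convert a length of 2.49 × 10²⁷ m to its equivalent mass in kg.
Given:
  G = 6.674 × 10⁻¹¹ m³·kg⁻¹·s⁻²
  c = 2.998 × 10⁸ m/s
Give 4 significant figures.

Length → mass via c²/G.
2.49 × 10²⁷ m × (c²/G) = 3.353 × 10⁵⁴ kg

3.353 × 10⁵⁴ kg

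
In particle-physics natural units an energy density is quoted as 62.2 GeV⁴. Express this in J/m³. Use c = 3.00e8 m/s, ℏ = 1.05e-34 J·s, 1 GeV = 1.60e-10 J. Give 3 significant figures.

1.30e39 J/m³

[E]/[L]³ = [E]⁴/(ℏc)³; restore (ℏc)⁻³.
1 GeV⁴ → 1/(ℏc)³ × (1 GeV in J)⁴ = 2.10e37 J/m³.
Result: 62.2 × 2.10e37 = 1.30e39 J/m³.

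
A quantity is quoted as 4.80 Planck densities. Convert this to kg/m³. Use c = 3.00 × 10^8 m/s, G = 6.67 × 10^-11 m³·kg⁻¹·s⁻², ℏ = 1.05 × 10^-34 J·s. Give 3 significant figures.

One Planck density: ρ_P = c⁵/(ℏG²) = 5.20 × 10^96 kg/m³.
4.80 × 5.20 × 10^96 kg/m³ = 2.50 × 10^97 kg/m³

2.50 × 10^97 kg/m³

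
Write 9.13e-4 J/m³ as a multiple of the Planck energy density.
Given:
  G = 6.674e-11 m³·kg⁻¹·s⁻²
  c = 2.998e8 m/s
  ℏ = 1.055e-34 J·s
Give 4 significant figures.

1.971e-117

Planck energy density: u_P = c⁷/(ℏG²) = 4.632e113 J/m³.
9.13e-4 / 4.632e113 = 1.971e-117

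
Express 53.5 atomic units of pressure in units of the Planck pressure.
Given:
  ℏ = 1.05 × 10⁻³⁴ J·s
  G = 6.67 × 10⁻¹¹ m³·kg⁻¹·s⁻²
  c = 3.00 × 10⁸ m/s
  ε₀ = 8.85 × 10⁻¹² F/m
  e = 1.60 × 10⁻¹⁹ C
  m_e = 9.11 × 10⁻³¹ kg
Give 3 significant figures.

atomic unit of pressure: P_au = E_h/a₀³ = m_e⁴e¹⁰/((4πε₀)⁵ℏ⁸) = 3.01 × 10¹³ Pa
Planck pressure: p_P = c⁷/(ℏG²) = 4.68 × 10¹¹³ Pa
53.5 × 3.01 × 10¹³ / 4.68 × 10¹¹³ = 3.44 × 10⁻⁹⁹

3.44 × 10⁻⁹⁹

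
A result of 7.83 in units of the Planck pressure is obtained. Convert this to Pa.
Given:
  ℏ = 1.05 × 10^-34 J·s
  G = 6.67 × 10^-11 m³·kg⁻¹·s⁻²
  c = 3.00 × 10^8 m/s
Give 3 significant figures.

One Planck pressure: p_P = c⁷/(ℏG²) = 4.68 × 10^113 Pa.
7.83 × 4.68 × 10^113 Pa = 3.67 × 10^114 Pa

3.67 × 10^114 Pa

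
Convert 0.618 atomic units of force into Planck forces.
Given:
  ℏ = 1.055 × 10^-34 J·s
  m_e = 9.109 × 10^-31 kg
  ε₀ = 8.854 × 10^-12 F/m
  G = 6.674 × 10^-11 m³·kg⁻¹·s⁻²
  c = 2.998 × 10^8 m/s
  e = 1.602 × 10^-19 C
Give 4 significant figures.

4.197 × 10^-52

atomic unit of force: F_au = E_h/a₀ = m_e²e⁶/((4πε₀)³ℏ⁴) = 8.220 × 10^-8 N
Planck force: F_P = c⁴/G = 1.210 × 10^44 N
0.618 × 8.220 × 10^-8 / 1.210 × 10^44 = 4.197 × 10^-52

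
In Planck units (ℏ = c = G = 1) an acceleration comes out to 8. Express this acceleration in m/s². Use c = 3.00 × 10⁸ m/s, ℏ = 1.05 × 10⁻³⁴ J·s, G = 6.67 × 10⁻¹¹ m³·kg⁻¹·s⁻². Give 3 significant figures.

One Planck acceleration: a_P = √(c⁷/(ℏG)) = 5.59 × 10⁵¹ m/s².
8 × 5.59 × 10⁵¹ m/s² = 4.47 × 10⁵² m/s²

4.47 × 10⁵² m/s²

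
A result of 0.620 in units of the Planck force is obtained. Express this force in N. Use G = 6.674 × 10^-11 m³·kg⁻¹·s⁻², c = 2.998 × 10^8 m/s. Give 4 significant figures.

One Planck force: F_P = c⁴/G = 1.210 × 10^44 N.
0.620 × 1.210 × 10^44 N = 7.505 × 10^43 N

7.505 × 10^43 N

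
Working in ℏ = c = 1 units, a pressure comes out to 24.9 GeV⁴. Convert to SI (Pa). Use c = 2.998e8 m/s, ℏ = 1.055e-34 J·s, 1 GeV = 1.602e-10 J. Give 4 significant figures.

5.183e38 Pa

Pressure is [E]/[L]³ = [E]⁴/(ℏc)³.
1 GeV⁴ → 1/(ℏc)³ × (1 GeV in J)⁴ = 2.082e37 Pa.
Result: 24.9 × 2.082e37 = 5.183e38 Pa.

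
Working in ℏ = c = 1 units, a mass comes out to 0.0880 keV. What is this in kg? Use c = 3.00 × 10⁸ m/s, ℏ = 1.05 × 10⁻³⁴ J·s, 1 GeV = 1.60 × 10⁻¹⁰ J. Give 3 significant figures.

Mass is [E]/c²; divide by c².
1 GeV → 1/c² × (1 GeV in J) = 1.78 × 10⁻²⁷ kg.
Convert the energy scale: 0.0880 keV = 8.80 × 10⁻⁸ GeV.
Result: 8.80 × 10⁻⁸ × 1.78 × 10⁻²⁷ = 1.56 × 10⁻³⁴ kg.

1.56 × 10⁻³⁴ kg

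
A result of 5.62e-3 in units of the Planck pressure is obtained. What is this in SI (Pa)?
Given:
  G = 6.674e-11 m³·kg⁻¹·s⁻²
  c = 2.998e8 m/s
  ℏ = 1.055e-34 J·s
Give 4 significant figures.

One Planck pressure: p_P = c⁷/(ℏG²) = 4.632e113 Pa.
5.62e-3 × 4.632e113 Pa = 2.603e111 Pa

2.603e111 Pa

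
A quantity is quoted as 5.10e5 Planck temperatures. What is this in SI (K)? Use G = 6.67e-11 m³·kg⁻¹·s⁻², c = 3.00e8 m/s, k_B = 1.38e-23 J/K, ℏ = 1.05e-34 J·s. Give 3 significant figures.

7.23e37 K

One Planck temperature: T_P = √(ℏc⁵/G) / k_B = 1.42e32 K.
5.10e5 × 1.42e32 K = 7.23e37 K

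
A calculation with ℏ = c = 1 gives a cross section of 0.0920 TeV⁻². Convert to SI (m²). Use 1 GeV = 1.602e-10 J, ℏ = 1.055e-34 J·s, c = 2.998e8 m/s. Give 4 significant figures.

3.586e-39 m²

Area is [L]² = [E]⁻²·(ℏc)²; restore (ℏc)².
1 GeV⁻² → (ℏc)² × (1 GeV in J)⁻² = 3.898e-32 m².
Convert the energy scale: 0.0920 TeV⁻² = 9.20e-8 GeV⁻².
Result: 9.20e-8 × 3.898e-32 = 3.586e-39 m².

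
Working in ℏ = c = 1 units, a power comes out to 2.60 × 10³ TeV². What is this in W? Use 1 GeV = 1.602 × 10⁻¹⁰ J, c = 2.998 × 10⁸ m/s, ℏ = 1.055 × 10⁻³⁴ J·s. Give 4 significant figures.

6.325 × 10²³ W

Power is [E]/[T] = [E]²/ℏ.
1 GeV² → 1/ℏ × (1 GeV in J)² = 2.433 × 10¹⁴ W.
Convert the energy scale: 2.60 × 10³ TeV² = 2.60 × 10⁹ GeV².
Result: 2.60 × 10⁹ × 2.433 × 10¹⁴ = 6.325 × 10²³ W.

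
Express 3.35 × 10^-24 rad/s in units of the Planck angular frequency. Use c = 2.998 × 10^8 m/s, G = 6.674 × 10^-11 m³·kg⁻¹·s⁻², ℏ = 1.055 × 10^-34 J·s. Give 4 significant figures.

1.806 × 10^-67

Planck angular frequency: ω_P = √(c⁵/(ℏG)) = 1.855 × 10^43 rad/s.
3.35 × 10^-24 / 1.855 × 10^43 = 1.806 × 10^-67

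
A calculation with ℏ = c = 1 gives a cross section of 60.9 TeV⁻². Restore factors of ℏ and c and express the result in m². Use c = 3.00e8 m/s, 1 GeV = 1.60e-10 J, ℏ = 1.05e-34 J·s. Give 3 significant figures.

Area is [L]² = [E]⁻²·(ℏc)²; restore (ℏc)².
1 GeV⁻² → (ℏc)² × (1 GeV in J)⁻² = 3.88e-32 m².
Convert the energy scale: 60.9 TeV⁻² = 6.09e-5 GeV⁻².
Result: 6.09e-5 × 3.88e-32 = 2.36e-36 m².

2.36e-36 m²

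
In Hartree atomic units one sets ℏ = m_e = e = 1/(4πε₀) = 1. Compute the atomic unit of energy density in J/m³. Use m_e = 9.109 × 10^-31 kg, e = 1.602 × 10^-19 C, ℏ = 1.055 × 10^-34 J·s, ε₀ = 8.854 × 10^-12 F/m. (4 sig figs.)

2.929 × 10^13 J/m³

u_au = E_h/a₀³ = m_e⁴e¹⁰/((4πε₀)⁵ℏ⁸)
E_h = 4.354 × 10^-18 J
a₀ = 5.297 × 10^-11 m
E_h/a₀³ = 2.929 × 10^13 J/m³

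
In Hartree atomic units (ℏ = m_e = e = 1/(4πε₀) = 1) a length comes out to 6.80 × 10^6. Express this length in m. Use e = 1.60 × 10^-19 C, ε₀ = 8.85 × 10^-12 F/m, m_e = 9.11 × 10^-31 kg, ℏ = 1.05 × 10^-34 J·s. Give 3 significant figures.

3.58 × 10^-4 m

One Bohr radius: a₀ = 4πε₀ℏ²/(m_e e²) = 5.26 × 10^-11 m.
6.80 × 10^6 × 5.26 × 10^-11 m = 3.58 × 10^-4 m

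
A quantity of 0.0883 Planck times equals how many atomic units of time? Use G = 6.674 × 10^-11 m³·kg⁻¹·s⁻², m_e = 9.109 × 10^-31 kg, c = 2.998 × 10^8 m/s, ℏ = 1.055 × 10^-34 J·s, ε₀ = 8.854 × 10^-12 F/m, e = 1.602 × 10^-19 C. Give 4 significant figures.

Planck time: t_P = √(ℏG/c⁵) = 5.392 × 10^-44 s
atomic unit of time: τ_au = (4πε₀)²ℏ³/(m_e e⁴) = 2.423 × 10^-17 s
0.0883 × 5.392 × 10^-44 / 2.423 × 10^-17 = 1.965 × 10^-28

1.965 × 10^-28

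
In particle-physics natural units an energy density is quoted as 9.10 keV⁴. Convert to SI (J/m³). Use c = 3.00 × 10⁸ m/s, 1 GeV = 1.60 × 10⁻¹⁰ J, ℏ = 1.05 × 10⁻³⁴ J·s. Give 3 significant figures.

1.91 × 10¹⁴ J/m³

[E]/[L]³ = [E]⁴/(ℏc)³; restore (ℏc)⁻³.
1 GeV⁴ → 1/(ℏc)³ × (1 GeV in J)⁴ = 2.10 × 10³⁷ J/m³.
Convert the energy scale: 9.10 keV⁴ = 9.10 × 10⁻²⁴ GeV⁴.
Result: 9.10 × 10⁻²⁴ × 2.10 × 10³⁷ = 1.91 × 10¹⁴ J/m³.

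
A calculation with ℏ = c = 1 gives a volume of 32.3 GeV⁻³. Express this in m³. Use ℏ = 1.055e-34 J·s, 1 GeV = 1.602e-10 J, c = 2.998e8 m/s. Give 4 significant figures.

2.486e-46 m³

Volume is [L]³ = [E]⁻³·(ℏc)³.
1 GeV⁻³ → (ℏc)³ × (1 GeV in J)⁻³ = 7.696e-48 m³.
Result: 32.3 × 7.696e-48 = 2.486e-46 m³.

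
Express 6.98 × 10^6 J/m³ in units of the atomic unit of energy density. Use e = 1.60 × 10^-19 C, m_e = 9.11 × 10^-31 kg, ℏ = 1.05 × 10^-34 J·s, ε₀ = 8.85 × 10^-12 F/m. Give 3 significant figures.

2.32 × 10^-7

atomic unit of energy density: u_au = E_h/a₀³ = m_e⁴e¹⁰/((4πε₀)⁵ℏ⁸) = 3.01 × 10^13 J/m³.
6.98 × 10^6 / 3.01 × 10^13 = 2.32 × 10^-7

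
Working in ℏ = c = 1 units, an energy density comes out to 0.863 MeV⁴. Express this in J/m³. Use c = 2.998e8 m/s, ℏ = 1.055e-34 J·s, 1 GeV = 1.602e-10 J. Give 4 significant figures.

[E]/[L]³ = [E]⁴/(ℏc)³; restore (ℏc)⁻³.
1 GeV⁴ → 1/(ℏc)³ × (1 GeV in J)⁴ = 2.082e37 J/m³.
Convert the energy scale: 0.863 MeV⁴ = 8.63e-13 GeV⁴.
Result: 8.63e-13 × 2.082e37 = 1.796e25 J/m³.

1.796e25 J/m³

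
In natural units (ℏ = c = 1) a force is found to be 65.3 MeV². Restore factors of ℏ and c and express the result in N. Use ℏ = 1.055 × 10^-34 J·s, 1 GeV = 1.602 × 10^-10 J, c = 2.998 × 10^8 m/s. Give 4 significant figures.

Force is [E]/[L] = [E]²/(ℏc); restore (ℏc)⁻¹.
1 GeV² → 1/(ℏc) × (1 GeV in J)² = 8.114 × 10^5 N.
Convert the energy scale: 65.3 MeV² = 6.53 × 10^-5 GeV².
Result: 6.53 × 10^-5 × 8.114 × 10^5 = 52.99 N.

52.99 N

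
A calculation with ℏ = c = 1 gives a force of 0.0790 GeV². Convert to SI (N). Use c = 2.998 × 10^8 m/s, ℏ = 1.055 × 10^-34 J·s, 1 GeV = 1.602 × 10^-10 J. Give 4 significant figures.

6.410 × 10^4 N

Force is [E]/[L] = [E]²/(ℏc); restore (ℏc)⁻¹.
1 GeV² → 1/(ℏc) × (1 GeV in J)² = 8.114 × 10^5 N.
Result: 0.0790 × 8.114 × 10^5 = 6.410 × 10^4 N.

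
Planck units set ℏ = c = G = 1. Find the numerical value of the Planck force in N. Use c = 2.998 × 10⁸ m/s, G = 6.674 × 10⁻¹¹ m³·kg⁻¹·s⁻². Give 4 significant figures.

1.210 × 10⁴⁴ N

Dimensional analysis gives F_P = c⁴/G.
  = 8.078 × 10³³ / 6.674 × 10⁻¹¹
  = 1.210 × 10⁴⁴ N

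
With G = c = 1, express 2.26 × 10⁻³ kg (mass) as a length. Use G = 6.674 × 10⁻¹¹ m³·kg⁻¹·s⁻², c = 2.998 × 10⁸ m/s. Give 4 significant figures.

1.678 × 10⁻³⁰ m

In G = c = 1 units mass has dimensions of length; the conversion factor is G/c².
2.26 × 10⁻³ kg × (G/c²) = 1.678 × 10⁻³⁰ m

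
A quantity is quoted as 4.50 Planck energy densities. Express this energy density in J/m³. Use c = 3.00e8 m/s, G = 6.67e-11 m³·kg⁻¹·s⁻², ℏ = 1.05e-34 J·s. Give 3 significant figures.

One Planck energy density: u_P = c⁷/(ℏG²) = 4.68e113 J/m³.
4.50 × 4.68e113 J/m³ = 2.11e114 J/m³

2.11e114 J/m³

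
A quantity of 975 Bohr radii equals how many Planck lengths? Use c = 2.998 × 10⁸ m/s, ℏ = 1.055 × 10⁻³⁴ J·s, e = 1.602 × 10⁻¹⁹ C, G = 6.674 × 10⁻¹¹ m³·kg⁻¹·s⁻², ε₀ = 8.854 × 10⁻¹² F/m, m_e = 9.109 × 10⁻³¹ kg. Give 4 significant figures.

3.195 × 10²⁷

Bohr radius: a₀ = 4πε₀ℏ²/(m_e e²) = 5.297 × 10⁻¹¹ m
Planck length: ℓ_P = √(ℏG/c³) = 1.616 × 10⁻³⁵ m
975 × 5.297 × 10⁻¹¹ / 1.616 × 10⁻³⁵ = 3.195 × 10²⁷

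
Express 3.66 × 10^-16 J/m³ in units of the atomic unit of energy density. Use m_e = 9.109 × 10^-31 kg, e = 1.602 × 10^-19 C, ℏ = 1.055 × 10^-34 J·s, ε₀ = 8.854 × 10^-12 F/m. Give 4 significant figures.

atomic unit of energy density: u_au = E_h/a₀³ = m_e⁴e¹⁰/((4πε₀)⁵ℏ⁸) = 2.929 × 10^13 J/m³.
3.66 × 10^-16 / 2.929 × 10^13 = 1.250 × 10^-29

1.250 × 10^-29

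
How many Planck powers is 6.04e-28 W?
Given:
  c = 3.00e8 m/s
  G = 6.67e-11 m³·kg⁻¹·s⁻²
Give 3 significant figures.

Planck power: P_P = c⁵/G = 3.64e52 W.
6.04e-28 / 3.64e52 = 1.66e-80

1.66e-80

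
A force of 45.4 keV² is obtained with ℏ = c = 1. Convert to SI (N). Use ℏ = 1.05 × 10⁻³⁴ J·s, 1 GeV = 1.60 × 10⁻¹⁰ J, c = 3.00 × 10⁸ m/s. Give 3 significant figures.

3.69 × 10⁻⁵ N

Force is [E]/[L] = [E]²/(ℏc); restore (ℏc)⁻¹.
1 GeV² → 1/(ℏc) × (1 GeV in J)² = 8.13 × 10⁵ N.
Convert the energy scale: 45.4 keV² = 4.54 × 10⁻¹¹ GeV².
Result: 4.54 × 10⁻¹¹ × 8.13 × 10⁵ = 3.69 × 10⁻⁵ N.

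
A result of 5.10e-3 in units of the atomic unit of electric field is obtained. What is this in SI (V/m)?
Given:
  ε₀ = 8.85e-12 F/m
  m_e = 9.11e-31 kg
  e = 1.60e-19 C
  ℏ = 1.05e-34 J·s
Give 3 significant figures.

One atomic unit of electric field: E_au = E_h/(e a₀) = m_e²e⁵/((4πε₀)³ℏ⁴) = 5.20e11 V/m.
5.10e-3 × 5.20e11 V/m = 2.65e9 V/m

2.65e9 V/m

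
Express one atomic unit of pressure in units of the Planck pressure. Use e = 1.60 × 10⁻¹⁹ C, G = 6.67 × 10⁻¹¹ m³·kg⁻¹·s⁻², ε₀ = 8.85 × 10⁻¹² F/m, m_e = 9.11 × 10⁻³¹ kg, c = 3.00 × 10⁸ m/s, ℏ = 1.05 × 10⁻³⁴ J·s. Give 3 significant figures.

atomic unit of pressure: P_au = E_h/a₀³ = m_e⁴e¹⁰/((4πε₀)⁵ℏ⁸) = 3.01 × 10¹³ Pa
Planck pressure: p_P = c⁷/(ℏG²) = 4.68 × 10¹¹³ Pa
ratio = 3.01 × 10¹³ / 4.68 × 10¹¹³ = 6.44 × 10⁻¹⁰¹

6.44 × 10⁻¹⁰¹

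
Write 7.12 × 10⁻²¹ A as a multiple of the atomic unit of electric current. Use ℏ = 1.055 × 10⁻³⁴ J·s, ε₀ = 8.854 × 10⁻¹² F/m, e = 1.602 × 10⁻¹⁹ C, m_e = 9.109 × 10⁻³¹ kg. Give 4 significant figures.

1.077 × 10⁻¹⁸

atomic unit of electric current: I_au = e E_h/ℏ = m_e e⁵/((4πε₀)²ℏ³) = 6.612 × 10⁻³ A.
7.12 × 10⁻²¹ / 6.612 × 10⁻³ = 1.077 × 10⁻¹⁸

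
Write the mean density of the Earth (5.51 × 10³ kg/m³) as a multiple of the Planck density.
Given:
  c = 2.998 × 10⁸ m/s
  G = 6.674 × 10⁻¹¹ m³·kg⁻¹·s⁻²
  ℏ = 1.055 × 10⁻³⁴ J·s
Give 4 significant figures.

Planck density: ρ_P = c⁵/(ℏG²) = 5.154 × 10⁹⁶ kg/m³.
5.51 × 10³ / 5.154 × 10⁹⁶ = 1.069 × 10⁻⁹³

1.069 × 10⁻⁹³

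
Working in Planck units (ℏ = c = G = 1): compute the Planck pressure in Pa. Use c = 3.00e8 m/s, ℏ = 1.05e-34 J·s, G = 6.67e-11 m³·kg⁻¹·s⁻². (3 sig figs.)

From ℏ = c = G = 1 the pressure scale is p_P = c⁷/(ℏG²).
  = 2.19e59 / 4.67e-55
  = 4.68e113 Pa

4.68e113 Pa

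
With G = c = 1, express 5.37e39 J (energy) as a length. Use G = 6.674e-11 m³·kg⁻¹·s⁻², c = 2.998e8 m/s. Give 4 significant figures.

4.436e-5 m

Energy → length via G/c⁴.
5.37e39 J × (G/c⁴) = 4.436e-5 m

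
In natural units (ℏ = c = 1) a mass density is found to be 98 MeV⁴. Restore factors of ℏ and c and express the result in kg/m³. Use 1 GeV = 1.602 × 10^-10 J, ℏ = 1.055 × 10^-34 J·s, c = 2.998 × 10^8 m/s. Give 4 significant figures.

Mass density is [E]/(c²[L]³) = [E]⁴/(ℏ³c⁵).
1 GeV⁴ → 1/(ℏ³c⁵) × (1 GeV in J)⁴ = 2.316 × 10^20 kg/m³.
Convert the energy scale: 98 MeV⁴ = 9.80 × 10^-11 GeV⁴.
Result: 9.80 × 10^-11 × 2.316 × 10^20 = 2.270 × 10^10 kg/m³.

2.270 × 10^10 kg/m³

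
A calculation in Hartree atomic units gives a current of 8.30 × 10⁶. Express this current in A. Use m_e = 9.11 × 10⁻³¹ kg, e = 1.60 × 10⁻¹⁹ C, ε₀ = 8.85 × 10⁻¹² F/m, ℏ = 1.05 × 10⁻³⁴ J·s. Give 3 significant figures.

One atomic unit of electric current: I_au = e E_h/ℏ = m_e e⁵/((4πε₀)²ℏ³) = 6.67 × 10⁻³ A.
8.30 × 10⁶ × 6.67 × 10⁻³ A = 5.54 × 10⁴ A

5.54 × 10⁴ A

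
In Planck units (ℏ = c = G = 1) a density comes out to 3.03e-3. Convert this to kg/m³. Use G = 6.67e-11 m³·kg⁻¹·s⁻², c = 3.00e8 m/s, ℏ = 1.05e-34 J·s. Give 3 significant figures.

1.58e94 kg/m³

One Planck density: ρ_P = c⁵/(ℏG²) = 5.20e96 kg/m³.
3.03e-3 × 5.20e96 kg/m³ = 1.58e94 kg/m³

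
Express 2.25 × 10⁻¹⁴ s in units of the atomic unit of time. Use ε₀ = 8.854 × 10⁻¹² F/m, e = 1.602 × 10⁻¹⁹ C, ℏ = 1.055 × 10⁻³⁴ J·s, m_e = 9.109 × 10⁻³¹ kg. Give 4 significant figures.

928.6

atomic unit of time: τ_au = (4πε₀)²ℏ³/(m_e e⁴) = 2.423 × 10⁻¹⁷ s.
2.25 × 10⁻¹⁴ / 2.423 × 10⁻¹⁷ = 928.6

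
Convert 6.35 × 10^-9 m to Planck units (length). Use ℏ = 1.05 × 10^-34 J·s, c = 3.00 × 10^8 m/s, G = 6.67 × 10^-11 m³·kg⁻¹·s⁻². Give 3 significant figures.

Planck length: ℓ_P = √(ℏG/c³) = 1.61 × 10^-35 m.
6.35 × 10^-9 / 1.61 × 10^-35 = 3.94 × 10^26

3.94 × 10^26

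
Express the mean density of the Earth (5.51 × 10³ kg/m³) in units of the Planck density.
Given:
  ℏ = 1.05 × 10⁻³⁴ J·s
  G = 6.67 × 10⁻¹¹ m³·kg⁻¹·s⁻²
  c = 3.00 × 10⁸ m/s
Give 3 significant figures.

Planck density: ρ_P = c⁵/(ℏG²) = 5.20 × 10⁹⁶ kg/m³.
5.51 × 10³ / 5.20 × 10⁹⁶ = 1.06 × 10⁻⁹³

1.06 × 10⁻⁹³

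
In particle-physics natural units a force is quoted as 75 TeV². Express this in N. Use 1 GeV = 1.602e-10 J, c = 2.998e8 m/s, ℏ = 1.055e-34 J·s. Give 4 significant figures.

Force is [E]/[L] = [E]²/(ℏc); restore (ℏc)⁻¹.
1 GeV² → 1/(ℏc) × (1 GeV in J)² = 8.114e5 N.
Convert the energy scale: 75 TeV² = 7.50e7 GeV².
Result: 7.50e7 × 8.114e5 = 6.086e13 N.

6.086e13 N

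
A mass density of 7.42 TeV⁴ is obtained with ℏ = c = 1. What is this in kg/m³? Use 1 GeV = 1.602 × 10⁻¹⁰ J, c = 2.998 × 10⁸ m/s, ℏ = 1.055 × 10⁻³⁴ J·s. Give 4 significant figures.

1.718 × 10³³ kg/m³

Mass density is [E]/(c²[L]³) = [E]⁴/(ℏ³c⁵).
1 GeV⁴ → 1/(ℏ³c⁵) × (1 GeV in J)⁴ = 2.316 × 10²⁰ kg/m³.
Convert the energy scale: 7.42 TeV⁴ = 7.42 × 10¹² GeV⁴.
Result: 7.42 × 10¹² × 2.316 × 10²⁰ = 1.718 × 10³³ kg/m³.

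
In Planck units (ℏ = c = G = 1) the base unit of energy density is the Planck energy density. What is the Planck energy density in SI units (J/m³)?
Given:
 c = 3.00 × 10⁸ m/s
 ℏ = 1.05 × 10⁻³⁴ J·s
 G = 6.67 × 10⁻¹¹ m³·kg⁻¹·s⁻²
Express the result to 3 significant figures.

4.68 × 10¹¹³ J/m³

u_P = c⁷/(ℏG²)
  = 2.19 × 10⁵⁹ / 4.67 × 10⁻⁵⁵
  = 4.68 × 10¹¹³ J/m³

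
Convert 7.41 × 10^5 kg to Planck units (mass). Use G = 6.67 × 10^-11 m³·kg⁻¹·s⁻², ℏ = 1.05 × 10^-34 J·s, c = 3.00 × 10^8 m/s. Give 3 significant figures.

3.41 × 10^13

Planck mass: m_P = √(ℏc/G) = 2.17 × 10^-8 kg.
7.41 × 10^5 / 2.17 × 10^-8 = 3.41 × 10^13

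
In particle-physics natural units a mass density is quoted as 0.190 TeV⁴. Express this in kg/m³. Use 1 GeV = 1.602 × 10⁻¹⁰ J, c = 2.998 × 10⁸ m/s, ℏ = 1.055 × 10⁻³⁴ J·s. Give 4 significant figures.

4.400 × 10³¹ kg/m³

Mass density is [E]/(c²[L]³) = [E]⁴/(ℏ³c⁵).
1 GeV⁴ → 1/(ℏ³c⁵) × (1 GeV in J)⁴ = 2.316 × 10²⁰ kg/m³.
Convert the energy scale: 0.190 TeV⁴ = 1.90 × 10¹¹ GeV⁴.
Result: 1.90 × 10¹¹ × 2.316 × 10²⁰ = 4.400 × 10³¹ kg/m³.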